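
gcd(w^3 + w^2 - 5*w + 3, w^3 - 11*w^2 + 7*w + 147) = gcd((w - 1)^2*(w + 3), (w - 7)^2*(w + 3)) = w + 3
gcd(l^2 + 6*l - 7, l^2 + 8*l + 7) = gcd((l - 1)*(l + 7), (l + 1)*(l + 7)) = l + 7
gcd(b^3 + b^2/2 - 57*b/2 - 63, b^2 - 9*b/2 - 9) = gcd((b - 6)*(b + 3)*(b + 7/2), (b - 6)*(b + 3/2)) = b - 6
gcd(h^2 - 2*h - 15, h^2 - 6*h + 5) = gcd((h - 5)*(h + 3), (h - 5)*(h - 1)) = h - 5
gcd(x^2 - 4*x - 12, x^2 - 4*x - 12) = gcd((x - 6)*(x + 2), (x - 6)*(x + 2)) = x^2 - 4*x - 12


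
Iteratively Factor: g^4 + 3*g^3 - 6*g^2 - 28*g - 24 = (g + 2)*(g^3 + g^2 - 8*g - 12) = (g + 2)^2*(g^2 - g - 6) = (g + 2)^3*(g - 3)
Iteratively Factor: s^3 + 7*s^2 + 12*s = (s + 3)*(s^2 + 4*s) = (s + 3)*(s + 4)*(s)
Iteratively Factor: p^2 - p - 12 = (p - 4)*(p + 3)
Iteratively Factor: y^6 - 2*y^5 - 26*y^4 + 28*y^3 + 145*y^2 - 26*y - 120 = (y + 2)*(y^5 - 4*y^4 - 18*y^3 + 64*y^2 + 17*y - 60) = (y + 2)*(y + 4)*(y^4 - 8*y^3 + 14*y^2 + 8*y - 15) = (y - 3)*(y + 2)*(y + 4)*(y^3 - 5*y^2 - y + 5) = (y - 3)*(y + 1)*(y + 2)*(y + 4)*(y^2 - 6*y + 5) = (y - 5)*(y - 3)*(y + 1)*(y + 2)*(y + 4)*(y - 1)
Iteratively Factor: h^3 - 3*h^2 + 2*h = (h - 1)*(h^2 - 2*h) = h*(h - 1)*(h - 2)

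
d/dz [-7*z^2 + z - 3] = 1 - 14*z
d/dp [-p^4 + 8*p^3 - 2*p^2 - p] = -4*p^3 + 24*p^2 - 4*p - 1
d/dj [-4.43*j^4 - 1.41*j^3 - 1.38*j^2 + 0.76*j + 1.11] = -17.72*j^3 - 4.23*j^2 - 2.76*j + 0.76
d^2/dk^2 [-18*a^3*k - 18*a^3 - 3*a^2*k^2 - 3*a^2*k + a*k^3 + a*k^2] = 2*a*(-3*a + 3*k + 1)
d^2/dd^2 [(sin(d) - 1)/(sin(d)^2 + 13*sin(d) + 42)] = (-sin(d)^5 + 17*sin(d)^4 + 293*sin(d)^3 + 541*sin(d)^2 - 2640*sin(d) - 1346)/(sin(d)^2 + 13*sin(d) + 42)^3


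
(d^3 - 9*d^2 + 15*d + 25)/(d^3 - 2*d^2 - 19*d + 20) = (d^2 - 4*d - 5)/(d^2 + 3*d - 4)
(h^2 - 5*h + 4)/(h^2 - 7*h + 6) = (h - 4)/(h - 6)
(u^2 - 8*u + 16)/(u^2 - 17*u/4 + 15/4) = 4*(u^2 - 8*u + 16)/(4*u^2 - 17*u + 15)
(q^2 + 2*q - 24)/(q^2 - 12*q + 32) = (q + 6)/(q - 8)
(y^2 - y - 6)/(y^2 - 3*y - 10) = (y - 3)/(y - 5)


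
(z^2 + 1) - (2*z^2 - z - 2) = -z^2 + z + 3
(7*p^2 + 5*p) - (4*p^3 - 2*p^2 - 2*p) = -4*p^3 + 9*p^2 + 7*p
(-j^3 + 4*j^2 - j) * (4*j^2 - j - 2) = -4*j^5 + 17*j^4 - 6*j^3 - 7*j^2 + 2*j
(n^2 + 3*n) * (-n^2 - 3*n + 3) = -n^4 - 6*n^3 - 6*n^2 + 9*n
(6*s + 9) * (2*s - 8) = 12*s^2 - 30*s - 72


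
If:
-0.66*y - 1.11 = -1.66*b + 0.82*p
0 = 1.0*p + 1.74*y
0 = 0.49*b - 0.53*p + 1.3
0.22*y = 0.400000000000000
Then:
No Solution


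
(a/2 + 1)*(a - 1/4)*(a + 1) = a^3/2 + 11*a^2/8 + 5*a/8 - 1/4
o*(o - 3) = o^2 - 3*o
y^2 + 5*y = y*(y + 5)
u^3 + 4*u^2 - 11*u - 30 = (u - 3)*(u + 2)*(u + 5)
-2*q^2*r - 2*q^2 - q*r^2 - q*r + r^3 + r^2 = (-2*q + r)*(q + r)*(r + 1)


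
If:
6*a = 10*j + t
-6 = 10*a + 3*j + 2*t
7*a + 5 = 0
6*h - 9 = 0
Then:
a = -5/7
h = 3/2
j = -4/7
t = 10/7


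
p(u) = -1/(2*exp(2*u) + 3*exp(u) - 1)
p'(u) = -(-4*exp(2*u) - 3*exp(u))/(2*exp(2*u) + 3*exp(u) - 1)^2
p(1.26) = -0.03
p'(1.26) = 0.05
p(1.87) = -0.01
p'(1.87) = 0.02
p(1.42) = -0.02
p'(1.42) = 0.04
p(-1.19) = -10.23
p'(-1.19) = 134.22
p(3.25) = -0.00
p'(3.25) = 0.00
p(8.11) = -0.00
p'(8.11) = 0.00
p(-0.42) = -0.55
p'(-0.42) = 1.10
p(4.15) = -0.00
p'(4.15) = 0.00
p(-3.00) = 1.18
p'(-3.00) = 0.22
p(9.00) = 0.00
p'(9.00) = 0.00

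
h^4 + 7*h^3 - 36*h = h*(h - 2)*(h + 3)*(h + 6)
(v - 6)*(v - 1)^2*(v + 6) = v^4 - 2*v^3 - 35*v^2 + 72*v - 36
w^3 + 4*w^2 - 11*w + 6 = (w - 1)^2*(w + 6)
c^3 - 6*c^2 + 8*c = c*(c - 4)*(c - 2)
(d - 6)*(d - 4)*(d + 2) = d^3 - 8*d^2 + 4*d + 48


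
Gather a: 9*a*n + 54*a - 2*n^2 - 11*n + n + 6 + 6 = a*(9*n + 54) - 2*n^2 - 10*n + 12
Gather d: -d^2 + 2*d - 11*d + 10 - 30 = -d^2 - 9*d - 20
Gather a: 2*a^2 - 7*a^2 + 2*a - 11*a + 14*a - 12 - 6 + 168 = -5*a^2 + 5*a + 150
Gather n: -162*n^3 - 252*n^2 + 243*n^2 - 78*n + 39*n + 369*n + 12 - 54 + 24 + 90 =-162*n^3 - 9*n^2 + 330*n + 72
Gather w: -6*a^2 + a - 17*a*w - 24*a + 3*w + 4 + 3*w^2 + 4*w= -6*a^2 - 23*a + 3*w^2 + w*(7 - 17*a) + 4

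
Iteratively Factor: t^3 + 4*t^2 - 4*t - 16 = (t + 2)*(t^2 + 2*t - 8) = (t - 2)*(t + 2)*(t + 4)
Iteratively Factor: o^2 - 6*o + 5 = (o - 1)*(o - 5)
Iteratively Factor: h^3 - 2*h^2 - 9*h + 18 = (h + 3)*(h^2 - 5*h + 6) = (h - 2)*(h + 3)*(h - 3)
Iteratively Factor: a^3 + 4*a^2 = (a + 4)*(a^2) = a*(a + 4)*(a)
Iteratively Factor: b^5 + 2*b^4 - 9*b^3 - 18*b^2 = (b)*(b^4 + 2*b^3 - 9*b^2 - 18*b) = b*(b + 2)*(b^3 - 9*b) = b^2*(b + 2)*(b^2 - 9) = b^2*(b + 2)*(b + 3)*(b - 3)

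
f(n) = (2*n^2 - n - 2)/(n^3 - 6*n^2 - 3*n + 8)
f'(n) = (4*n - 1)/(n^3 - 6*n^2 - 3*n + 8) + (-3*n^2 + 12*n + 3)*(2*n^2 - n - 2)/(n^3 - 6*n^2 - 3*n + 8)^2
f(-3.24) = -0.28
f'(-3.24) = -0.06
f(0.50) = -0.39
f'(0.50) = -0.43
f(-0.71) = -0.04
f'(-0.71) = -0.53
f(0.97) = -3.05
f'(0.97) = -92.68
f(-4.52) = -0.22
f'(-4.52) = -0.03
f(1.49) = -0.15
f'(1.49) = -0.44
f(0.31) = -0.32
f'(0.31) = -0.28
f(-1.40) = -1.44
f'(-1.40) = -9.44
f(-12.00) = -0.12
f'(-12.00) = -0.00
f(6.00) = -6.40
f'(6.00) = -23.42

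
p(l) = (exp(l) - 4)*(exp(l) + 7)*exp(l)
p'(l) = (exp(l) - 4)*(exp(l) + 7)*exp(l) + (exp(l) - 4)*exp(2*l) + (exp(l) + 7)*exp(2*l) = (3*exp(2*l) + 6*exp(l) - 28)*exp(l)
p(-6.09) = -0.06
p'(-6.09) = -0.06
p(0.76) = -36.38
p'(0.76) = -3.11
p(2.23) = 803.39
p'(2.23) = 2671.50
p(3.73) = 76447.21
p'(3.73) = 226464.22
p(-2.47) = -2.35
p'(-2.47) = -2.32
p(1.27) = -16.51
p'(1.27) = 111.83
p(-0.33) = -18.21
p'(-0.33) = -15.91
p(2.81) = 4945.09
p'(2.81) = 14937.76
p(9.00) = 532244993622.86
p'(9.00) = 1596538454733.87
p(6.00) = 66136937.51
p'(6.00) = 197945140.15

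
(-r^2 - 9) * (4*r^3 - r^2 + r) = -4*r^5 + r^4 - 37*r^3 + 9*r^2 - 9*r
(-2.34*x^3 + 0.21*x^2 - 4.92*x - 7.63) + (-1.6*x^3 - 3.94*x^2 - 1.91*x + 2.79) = -3.94*x^3 - 3.73*x^2 - 6.83*x - 4.84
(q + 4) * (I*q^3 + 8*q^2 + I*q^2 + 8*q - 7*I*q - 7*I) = I*q^4 + 8*q^3 + 5*I*q^3 + 40*q^2 - 3*I*q^2 + 32*q - 35*I*q - 28*I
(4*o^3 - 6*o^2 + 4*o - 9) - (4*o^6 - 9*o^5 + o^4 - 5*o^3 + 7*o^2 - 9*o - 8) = -4*o^6 + 9*o^5 - o^4 + 9*o^3 - 13*o^2 + 13*o - 1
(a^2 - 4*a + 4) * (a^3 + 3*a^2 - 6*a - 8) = a^5 - a^4 - 14*a^3 + 28*a^2 + 8*a - 32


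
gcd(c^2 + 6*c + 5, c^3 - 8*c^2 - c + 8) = c + 1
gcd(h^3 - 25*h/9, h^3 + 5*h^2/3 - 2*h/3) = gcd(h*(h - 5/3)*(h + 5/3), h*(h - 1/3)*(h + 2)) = h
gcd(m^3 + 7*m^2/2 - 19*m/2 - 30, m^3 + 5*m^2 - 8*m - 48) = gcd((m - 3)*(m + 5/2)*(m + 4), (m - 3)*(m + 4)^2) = m^2 + m - 12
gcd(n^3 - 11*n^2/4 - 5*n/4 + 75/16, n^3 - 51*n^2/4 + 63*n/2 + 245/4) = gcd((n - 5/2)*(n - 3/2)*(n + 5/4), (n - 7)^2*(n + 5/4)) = n + 5/4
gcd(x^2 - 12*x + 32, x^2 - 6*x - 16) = x - 8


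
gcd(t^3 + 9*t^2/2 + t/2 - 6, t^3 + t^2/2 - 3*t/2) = t^2 + t/2 - 3/2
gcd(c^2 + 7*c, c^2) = c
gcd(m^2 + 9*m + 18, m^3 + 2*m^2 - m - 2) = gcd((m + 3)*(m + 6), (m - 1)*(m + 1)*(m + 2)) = 1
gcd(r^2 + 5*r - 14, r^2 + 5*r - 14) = r^2 + 5*r - 14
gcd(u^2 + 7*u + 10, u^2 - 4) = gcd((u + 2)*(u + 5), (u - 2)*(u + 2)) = u + 2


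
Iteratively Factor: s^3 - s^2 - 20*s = (s + 4)*(s^2 - 5*s) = (s - 5)*(s + 4)*(s)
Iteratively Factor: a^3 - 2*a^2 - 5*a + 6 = (a - 3)*(a^2 + a - 2) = (a - 3)*(a + 2)*(a - 1)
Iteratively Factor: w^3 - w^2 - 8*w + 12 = (w - 2)*(w^2 + w - 6) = (w - 2)*(w + 3)*(w - 2)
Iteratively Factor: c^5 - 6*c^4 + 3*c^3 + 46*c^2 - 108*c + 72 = (c - 2)*(c^4 - 4*c^3 - 5*c^2 + 36*c - 36) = (c - 2)*(c + 3)*(c^3 - 7*c^2 + 16*c - 12) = (c - 2)^2*(c + 3)*(c^2 - 5*c + 6) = (c - 2)^3*(c + 3)*(c - 3)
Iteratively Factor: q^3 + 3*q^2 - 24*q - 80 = (q + 4)*(q^2 - q - 20) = (q + 4)^2*(q - 5)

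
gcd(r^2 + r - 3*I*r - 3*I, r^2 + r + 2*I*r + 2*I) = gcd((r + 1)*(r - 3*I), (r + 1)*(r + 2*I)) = r + 1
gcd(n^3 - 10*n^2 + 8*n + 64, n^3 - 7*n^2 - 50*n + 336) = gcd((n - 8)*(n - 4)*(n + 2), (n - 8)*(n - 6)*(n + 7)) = n - 8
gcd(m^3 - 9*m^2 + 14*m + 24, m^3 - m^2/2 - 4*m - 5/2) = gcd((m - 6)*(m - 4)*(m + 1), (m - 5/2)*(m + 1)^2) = m + 1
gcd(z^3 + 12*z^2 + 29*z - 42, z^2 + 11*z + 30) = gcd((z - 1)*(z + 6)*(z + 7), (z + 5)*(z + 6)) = z + 6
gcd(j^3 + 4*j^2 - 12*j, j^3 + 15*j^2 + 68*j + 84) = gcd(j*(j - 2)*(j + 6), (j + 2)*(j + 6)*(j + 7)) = j + 6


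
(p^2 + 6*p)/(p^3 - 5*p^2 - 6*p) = (p + 6)/(p^2 - 5*p - 6)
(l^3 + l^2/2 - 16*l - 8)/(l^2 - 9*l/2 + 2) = (2*l^2 + 9*l + 4)/(2*l - 1)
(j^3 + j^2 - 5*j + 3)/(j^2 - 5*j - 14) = (-j^3 - j^2 + 5*j - 3)/(-j^2 + 5*j + 14)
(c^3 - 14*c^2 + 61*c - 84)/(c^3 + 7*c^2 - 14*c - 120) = (c^2 - 10*c + 21)/(c^2 + 11*c + 30)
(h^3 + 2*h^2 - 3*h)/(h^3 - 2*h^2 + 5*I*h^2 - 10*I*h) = (h^2 + 2*h - 3)/(h^2 + h*(-2 + 5*I) - 10*I)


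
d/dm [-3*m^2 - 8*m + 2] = -6*m - 8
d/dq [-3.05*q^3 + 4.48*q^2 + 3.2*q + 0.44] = -9.15*q^2 + 8.96*q + 3.2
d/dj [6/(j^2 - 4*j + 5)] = 12*(2 - j)/(j^2 - 4*j + 5)^2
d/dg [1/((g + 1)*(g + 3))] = 2*(-g - 2)/(g^4 + 8*g^3 + 22*g^2 + 24*g + 9)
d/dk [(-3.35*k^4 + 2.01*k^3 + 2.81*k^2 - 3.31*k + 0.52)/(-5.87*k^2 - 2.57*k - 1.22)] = (39.329*k^5 + 14.0298*k^4 + 6.0166*k^3 - 34.008*k^2 - 0.7516*k + 5.3746)/(34.4569*k^4 + 30.1718*k^3 + 20.9277*k^2 + 6.2708*k + 1.4884)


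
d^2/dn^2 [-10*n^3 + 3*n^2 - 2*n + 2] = 6 - 60*n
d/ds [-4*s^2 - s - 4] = -8*s - 1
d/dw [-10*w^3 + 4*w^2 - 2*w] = -30*w^2 + 8*w - 2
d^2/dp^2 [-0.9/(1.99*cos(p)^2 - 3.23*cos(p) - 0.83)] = (-14.25636*(1 - cos(p)^2)^2 + 17.35479*cos(p)^3 - 22.46391*cos(p)^2 - 32.29677*cos(p) + 36.00864)/(-1.99*cos(p)^2 + 3.23*cos(p) + 0.83)^3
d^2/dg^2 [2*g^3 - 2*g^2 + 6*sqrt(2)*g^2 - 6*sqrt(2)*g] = 12*g - 4 + 12*sqrt(2)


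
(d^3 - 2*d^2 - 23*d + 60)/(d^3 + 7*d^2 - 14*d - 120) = (d - 3)/(d + 6)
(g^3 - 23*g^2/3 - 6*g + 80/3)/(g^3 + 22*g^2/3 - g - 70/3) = (g - 8)/(g + 7)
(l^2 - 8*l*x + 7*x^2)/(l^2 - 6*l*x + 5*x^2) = (-l + 7*x)/(-l + 5*x)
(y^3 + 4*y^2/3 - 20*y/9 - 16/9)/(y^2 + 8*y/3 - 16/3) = (3*y^2 + 8*y + 4)/(3*(y + 4))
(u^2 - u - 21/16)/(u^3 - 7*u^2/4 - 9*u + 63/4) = (u + 3/4)/(u^2 - 9)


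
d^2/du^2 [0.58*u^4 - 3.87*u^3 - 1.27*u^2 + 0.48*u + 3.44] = 6.96*u^2 - 23.22*u - 2.54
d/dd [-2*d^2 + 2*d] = 2 - 4*d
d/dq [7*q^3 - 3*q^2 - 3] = 3*q*(7*q - 2)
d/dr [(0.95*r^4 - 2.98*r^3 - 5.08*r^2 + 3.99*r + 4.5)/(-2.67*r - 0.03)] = (-7.6095*r^4 + 15.7992*r^3 + 13.8318*r^2 + 0.3048*r + 11.8953)/(7.1289*r^2 + 0.1602*r + 0.0009)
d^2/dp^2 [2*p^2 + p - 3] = 4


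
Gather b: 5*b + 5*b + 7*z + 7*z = 10*b + 14*z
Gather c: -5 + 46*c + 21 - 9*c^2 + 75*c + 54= -9*c^2 + 121*c + 70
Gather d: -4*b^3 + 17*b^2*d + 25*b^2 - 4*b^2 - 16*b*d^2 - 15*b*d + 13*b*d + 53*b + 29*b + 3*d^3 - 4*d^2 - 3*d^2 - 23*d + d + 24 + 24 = -4*b^3 + 21*b^2 + 82*b + 3*d^3 + d^2*(-16*b - 7) + d*(17*b^2 - 2*b - 22) + 48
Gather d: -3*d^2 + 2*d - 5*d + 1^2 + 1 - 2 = -3*d^2 - 3*d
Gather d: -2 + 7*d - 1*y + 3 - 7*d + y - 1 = 0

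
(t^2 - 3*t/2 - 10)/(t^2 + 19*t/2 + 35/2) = (t - 4)/(t + 7)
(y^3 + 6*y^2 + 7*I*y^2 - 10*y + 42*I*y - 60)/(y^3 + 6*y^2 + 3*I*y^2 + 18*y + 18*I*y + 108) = (y^2 + 7*I*y - 10)/(y^2 + 3*I*y + 18)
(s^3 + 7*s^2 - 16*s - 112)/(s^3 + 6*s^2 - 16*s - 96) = (s + 7)/(s + 6)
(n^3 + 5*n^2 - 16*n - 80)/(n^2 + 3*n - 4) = (n^2 + n - 20)/(n - 1)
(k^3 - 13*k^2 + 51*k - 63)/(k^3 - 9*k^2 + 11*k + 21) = (k - 3)/(k + 1)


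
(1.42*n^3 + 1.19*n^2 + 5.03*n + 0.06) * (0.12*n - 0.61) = 0.1704*n^4 - 0.7234*n^3 - 0.1223*n^2 - 3.0611*n - 0.0366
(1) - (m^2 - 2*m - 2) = -m^2 + 2*m + 3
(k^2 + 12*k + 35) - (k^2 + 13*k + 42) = -k - 7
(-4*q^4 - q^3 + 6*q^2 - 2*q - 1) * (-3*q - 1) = 12*q^5 + 7*q^4 - 17*q^3 + 5*q + 1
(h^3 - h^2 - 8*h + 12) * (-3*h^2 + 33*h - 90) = -3*h^5 + 36*h^4 - 99*h^3 - 210*h^2 + 1116*h - 1080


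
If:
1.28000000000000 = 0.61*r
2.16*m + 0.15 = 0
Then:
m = -0.07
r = 2.10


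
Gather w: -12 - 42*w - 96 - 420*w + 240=132 - 462*w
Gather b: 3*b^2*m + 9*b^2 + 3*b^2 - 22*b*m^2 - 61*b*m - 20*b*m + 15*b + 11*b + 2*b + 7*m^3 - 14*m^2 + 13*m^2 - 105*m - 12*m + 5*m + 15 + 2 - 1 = b^2*(3*m + 12) + b*(-22*m^2 - 81*m + 28) + 7*m^3 - m^2 - 112*m + 16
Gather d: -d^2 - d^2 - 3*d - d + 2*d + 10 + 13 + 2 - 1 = -2*d^2 - 2*d + 24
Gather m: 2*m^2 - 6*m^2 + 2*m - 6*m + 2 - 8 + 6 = -4*m^2 - 4*m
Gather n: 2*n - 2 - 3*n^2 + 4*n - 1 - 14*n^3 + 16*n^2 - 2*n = -14*n^3 + 13*n^2 + 4*n - 3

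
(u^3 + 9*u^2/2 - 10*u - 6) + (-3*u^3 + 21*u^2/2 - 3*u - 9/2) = -2*u^3 + 15*u^2 - 13*u - 21/2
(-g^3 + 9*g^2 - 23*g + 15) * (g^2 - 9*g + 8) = -g^5 + 18*g^4 - 112*g^3 + 294*g^2 - 319*g + 120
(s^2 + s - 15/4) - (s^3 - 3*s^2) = -s^3 + 4*s^2 + s - 15/4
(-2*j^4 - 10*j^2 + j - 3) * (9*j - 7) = -18*j^5 + 14*j^4 - 90*j^3 + 79*j^2 - 34*j + 21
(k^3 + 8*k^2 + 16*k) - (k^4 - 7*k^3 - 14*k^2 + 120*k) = -k^4 + 8*k^3 + 22*k^2 - 104*k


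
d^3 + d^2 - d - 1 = (d - 1)*(d + 1)^2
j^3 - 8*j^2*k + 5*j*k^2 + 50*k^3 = (j - 5*k)^2*(j + 2*k)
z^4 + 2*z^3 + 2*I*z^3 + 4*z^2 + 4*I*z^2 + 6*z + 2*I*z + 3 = (z - I)*(z + 3*I)*(-I*z - I)*(I*z + I)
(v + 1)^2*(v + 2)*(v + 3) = v^4 + 7*v^3 + 17*v^2 + 17*v + 6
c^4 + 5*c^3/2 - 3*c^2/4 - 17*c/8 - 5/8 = (c - 1)*(c + 1/2)^2*(c + 5/2)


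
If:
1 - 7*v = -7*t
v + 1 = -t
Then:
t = -4/7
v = -3/7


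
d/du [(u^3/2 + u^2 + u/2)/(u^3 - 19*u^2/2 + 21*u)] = (-23*u^2 + 80*u + 103)/(4*u^4 - 76*u^3 + 529*u^2 - 1596*u + 1764)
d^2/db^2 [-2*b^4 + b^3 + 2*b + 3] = 6*b*(1 - 4*b)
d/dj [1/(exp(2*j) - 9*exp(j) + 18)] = (9 - 2*exp(j))*exp(j)/(exp(2*j) - 9*exp(j) + 18)^2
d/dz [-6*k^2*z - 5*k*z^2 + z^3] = -6*k^2 - 10*k*z + 3*z^2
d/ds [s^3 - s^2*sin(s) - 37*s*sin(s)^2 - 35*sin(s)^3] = -s^2*cos(s) + 3*s^2 - 2*s*sin(s) - 37*s*sin(2*s) - 105*sin(s)^2*cos(s) - 37*sin(s)^2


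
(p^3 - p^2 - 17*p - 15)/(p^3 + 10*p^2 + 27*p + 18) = (p - 5)/(p + 6)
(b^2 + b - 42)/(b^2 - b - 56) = (b - 6)/(b - 8)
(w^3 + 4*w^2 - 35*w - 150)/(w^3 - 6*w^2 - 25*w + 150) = (w + 5)/(w - 5)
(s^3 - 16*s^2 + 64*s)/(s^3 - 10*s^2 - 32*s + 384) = s/(s + 6)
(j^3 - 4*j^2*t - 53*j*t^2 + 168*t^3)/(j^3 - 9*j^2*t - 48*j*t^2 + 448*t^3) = (-j + 3*t)/(-j + 8*t)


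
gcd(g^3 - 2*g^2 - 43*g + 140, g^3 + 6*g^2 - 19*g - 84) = g^2 + 3*g - 28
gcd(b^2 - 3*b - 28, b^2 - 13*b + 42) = b - 7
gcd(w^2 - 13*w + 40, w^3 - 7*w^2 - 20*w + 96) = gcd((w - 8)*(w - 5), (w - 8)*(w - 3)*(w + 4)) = w - 8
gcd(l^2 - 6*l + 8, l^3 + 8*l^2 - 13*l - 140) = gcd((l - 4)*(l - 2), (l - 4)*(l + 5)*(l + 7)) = l - 4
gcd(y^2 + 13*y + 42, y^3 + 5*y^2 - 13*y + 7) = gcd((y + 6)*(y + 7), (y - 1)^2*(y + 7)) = y + 7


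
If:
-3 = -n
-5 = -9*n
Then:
No Solution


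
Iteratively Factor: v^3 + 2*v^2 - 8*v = (v)*(v^2 + 2*v - 8) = v*(v + 4)*(v - 2)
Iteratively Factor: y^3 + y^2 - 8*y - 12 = (y + 2)*(y^2 - y - 6) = (y - 3)*(y + 2)*(y + 2)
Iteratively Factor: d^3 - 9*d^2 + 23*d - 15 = (d - 1)*(d^2 - 8*d + 15) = (d - 5)*(d - 1)*(d - 3)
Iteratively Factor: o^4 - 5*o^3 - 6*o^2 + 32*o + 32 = (o + 2)*(o^3 - 7*o^2 + 8*o + 16) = (o - 4)*(o + 2)*(o^2 - 3*o - 4) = (o - 4)^2*(o + 2)*(o + 1)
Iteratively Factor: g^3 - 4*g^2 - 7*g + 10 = (g - 5)*(g^2 + g - 2) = (g - 5)*(g - 1)*(g + 2)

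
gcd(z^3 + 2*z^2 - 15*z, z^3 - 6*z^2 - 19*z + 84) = z - 3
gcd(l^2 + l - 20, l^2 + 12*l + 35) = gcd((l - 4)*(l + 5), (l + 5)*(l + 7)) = l + 5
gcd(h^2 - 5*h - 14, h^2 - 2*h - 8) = h + 2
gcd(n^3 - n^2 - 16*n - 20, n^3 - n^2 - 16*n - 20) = n^3 - n^2 - 16*n - 20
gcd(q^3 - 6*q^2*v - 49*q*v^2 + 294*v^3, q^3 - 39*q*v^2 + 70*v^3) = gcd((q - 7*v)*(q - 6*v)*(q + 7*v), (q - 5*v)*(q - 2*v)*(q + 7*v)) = q + 7*v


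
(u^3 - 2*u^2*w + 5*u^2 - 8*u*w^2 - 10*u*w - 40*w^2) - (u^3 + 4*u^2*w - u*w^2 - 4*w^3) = -6*u^2*w + 5*u^2 - 7*u*w^2 - 10*u*w + 4*w^3 - 40*w^2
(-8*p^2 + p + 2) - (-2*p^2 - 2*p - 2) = -6*p^2 + 3*p + 4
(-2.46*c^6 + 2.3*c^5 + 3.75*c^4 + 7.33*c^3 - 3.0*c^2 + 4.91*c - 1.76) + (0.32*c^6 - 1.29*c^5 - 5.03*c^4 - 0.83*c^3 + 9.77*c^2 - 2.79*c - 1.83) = -2.14*c^6 + 1.01*c^5 - 1.28*c^4 + 6.5*c^3 + 6.77*c^2 + 2.12*c - 3.59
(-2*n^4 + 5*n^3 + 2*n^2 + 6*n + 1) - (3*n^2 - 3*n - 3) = -2*n^4 + 5*n^3 - n^2 + 9*n + 4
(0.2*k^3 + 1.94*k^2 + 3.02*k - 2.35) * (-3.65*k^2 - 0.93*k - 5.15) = -0.73*k^5 - 7.267*k^4 - 13.8572*k^3 - 4.2221*k^2 - 13.3675*k + 12.1025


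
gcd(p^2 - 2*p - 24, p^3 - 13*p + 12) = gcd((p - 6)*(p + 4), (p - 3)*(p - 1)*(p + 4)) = p + 4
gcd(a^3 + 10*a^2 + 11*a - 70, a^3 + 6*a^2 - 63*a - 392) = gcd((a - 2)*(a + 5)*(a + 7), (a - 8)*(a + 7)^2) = a + 7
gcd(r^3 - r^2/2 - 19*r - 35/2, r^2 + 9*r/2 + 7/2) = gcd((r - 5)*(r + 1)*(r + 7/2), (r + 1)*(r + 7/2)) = r^2 + 9*r/2 + 7/2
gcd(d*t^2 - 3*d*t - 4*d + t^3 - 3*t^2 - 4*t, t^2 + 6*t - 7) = 1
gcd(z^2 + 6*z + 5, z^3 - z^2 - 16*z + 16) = 1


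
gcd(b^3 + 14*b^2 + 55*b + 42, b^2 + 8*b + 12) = b + 6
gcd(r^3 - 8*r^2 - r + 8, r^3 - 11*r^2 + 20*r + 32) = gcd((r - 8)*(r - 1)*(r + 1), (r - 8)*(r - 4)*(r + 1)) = r^2 - 7*r - 8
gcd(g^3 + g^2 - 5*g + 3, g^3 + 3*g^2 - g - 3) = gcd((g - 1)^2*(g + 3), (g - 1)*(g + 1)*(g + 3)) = g^2 + 2*g - 3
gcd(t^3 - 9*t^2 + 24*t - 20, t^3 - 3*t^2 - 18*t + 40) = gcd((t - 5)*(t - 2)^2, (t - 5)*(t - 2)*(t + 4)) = t^2 - 7*t + 10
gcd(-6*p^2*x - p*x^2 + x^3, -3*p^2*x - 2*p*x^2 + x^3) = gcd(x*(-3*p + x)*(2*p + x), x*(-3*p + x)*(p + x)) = -3*p*x + x^2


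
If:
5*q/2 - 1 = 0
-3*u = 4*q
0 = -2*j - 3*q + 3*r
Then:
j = 3*r/2 - 3/5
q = 2/5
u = -8/15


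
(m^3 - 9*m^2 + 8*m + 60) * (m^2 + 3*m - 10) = m^5 - 6*m^4 - 29*m^3 + 174*m^2 + 100*m - 600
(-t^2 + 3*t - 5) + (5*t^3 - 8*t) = 5*t^3 - t^2 - 5*t - 5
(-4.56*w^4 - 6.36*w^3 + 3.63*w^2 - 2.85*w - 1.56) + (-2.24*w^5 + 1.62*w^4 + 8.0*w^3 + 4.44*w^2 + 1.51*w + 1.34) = -2.24*w^5 - 2.94*w^4 + 1.64*w^3 + 8.07*w^2 - 1.34*w - 0.22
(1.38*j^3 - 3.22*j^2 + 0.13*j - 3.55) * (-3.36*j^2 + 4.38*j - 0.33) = -4.6368*j^5 + 16.8636*j^4 - 14.9958*j^3 + 13.56*j^2 - 15.5919*j + 1.1715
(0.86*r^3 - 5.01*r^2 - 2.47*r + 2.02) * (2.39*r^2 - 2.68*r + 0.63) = 2.0554*r^5 - 14.2787*r^4 + 8.0653*r^3 + 8.2911*r^2 - 6.9697*r + 1.2726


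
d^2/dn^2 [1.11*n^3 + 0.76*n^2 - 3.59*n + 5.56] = 6.66*n + 1.52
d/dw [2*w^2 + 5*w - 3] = 4*w + 5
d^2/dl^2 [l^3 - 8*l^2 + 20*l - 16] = 6*l - 16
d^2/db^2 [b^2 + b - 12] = 2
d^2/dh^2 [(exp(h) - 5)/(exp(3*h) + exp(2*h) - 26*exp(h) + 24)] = (4*exp(6*h) - 42*exp(5*h) + 50*exp(4*h) - 46*exp(3*h) + 1326*exp(2*h) - 2276*exp(h) - 2544)*exp(h)/(exp(9*h) + 3*exp(8*h) - 75*exp(7*h) - 83*exp(6*h) + 2094*exp(5*h) - 1644*exp(4*h) - 19592*exp(3*h) + 50400*exp(2*h) - 44928*exp(h) + 13824)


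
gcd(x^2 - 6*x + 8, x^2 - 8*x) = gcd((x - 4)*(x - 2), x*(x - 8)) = 1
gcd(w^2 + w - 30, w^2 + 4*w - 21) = 1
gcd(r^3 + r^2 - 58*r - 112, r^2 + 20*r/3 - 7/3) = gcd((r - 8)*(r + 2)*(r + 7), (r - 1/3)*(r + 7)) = r + 7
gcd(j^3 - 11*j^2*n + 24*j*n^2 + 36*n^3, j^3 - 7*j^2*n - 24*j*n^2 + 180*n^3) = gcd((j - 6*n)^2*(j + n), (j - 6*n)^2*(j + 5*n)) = j^2 - 12*j*n + 36*n^2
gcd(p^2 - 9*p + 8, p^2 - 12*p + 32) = p - 8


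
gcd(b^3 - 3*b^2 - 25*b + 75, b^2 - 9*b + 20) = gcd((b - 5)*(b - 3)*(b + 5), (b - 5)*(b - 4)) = b - 5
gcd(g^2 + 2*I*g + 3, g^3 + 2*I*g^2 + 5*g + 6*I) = g + 3*I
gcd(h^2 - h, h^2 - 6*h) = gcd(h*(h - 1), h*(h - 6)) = h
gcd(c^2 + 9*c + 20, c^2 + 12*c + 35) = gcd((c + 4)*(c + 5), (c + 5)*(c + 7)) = c + 5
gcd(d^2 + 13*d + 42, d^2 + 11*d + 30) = d + 6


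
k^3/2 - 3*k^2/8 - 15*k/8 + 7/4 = (k/2 + 1)*(k - 7/4)*(k - 1)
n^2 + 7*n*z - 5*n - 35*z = (n - 5)*(n + 7*z)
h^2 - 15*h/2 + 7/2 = (h - 7)*(h - 1/2)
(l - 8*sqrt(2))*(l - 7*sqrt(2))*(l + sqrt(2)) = l^3 - 14*sqrt(2)*l^2 + 82*l + 112*sqrt(2)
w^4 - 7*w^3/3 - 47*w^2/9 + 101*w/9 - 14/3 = (w - 3)*(w - 1)*(w - 2/3)*(w + 7/3)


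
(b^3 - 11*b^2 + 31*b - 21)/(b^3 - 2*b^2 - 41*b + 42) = (b - 3)/(b + 6)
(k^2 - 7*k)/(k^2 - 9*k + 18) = k*(k - 7)/(k^2 - 9*k + 18)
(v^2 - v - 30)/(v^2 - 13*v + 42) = (v + 5)/(v - 7)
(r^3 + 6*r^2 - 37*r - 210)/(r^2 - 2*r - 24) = (r^2 + 12*r + 35)/(r + 4)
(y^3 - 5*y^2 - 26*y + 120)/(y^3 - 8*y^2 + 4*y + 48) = (y + 5)/(y + 2)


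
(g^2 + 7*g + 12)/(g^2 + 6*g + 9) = (g + 4)/(g + 3)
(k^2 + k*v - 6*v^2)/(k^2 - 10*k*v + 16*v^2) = (-k - 3*v)/(-k + 8*v)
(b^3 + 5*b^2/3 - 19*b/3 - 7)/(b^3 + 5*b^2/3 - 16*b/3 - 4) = (3*b^2 - 4*b - 7)/(3*b^2 - 4*b - 4)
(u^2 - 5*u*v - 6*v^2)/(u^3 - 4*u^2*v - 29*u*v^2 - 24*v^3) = (u - 6*v)/(u^2 - 5*u*v - 24*v^2)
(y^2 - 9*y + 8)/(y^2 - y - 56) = (y - 1)/(y + 7)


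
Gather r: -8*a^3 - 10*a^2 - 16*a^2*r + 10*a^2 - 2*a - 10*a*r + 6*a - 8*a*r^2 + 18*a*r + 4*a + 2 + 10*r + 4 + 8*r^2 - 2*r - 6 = -8*a^3 + 8*a + r^2*(8 - 8*a) + r*(-16*a^2 + 8*a + 8)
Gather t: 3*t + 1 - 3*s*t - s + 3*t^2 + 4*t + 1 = -s + 3*t^2 + t*(7 - 3*s) + 2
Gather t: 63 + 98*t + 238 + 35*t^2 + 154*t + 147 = 35*t^2 + 252*t + 448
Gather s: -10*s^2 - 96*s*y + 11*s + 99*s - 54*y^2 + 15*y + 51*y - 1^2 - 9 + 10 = -10*s^2 + s*(110 - 96*y) - 54*y^2 + 66*y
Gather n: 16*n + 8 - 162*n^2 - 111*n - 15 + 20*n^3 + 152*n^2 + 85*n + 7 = 20*n^3 - 10*n^2 - 10*n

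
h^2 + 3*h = h*(h + 3)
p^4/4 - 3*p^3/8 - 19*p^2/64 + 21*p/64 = p*(p/4 + 1/4)*(p - 7/4)*(p - 3/4)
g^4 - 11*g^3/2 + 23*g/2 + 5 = (g - 5)*(g - 2)*(g + 1/2)*(g + 1)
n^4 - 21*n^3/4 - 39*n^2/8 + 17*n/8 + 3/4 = (n - 6)*(n - 1/2)*(n + 1/4)*(n + 1)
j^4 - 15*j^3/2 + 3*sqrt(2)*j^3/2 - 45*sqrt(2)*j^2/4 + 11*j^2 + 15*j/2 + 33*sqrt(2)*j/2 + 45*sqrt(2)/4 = (j - 5)*(j - 3)*(j + 1/2)*(j + 3*sqrt(2)/2)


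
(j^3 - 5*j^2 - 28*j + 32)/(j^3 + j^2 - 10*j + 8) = (j - 8)/(j - 2)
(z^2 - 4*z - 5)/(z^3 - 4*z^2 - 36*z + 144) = (z^2 - 4*z - 5)/(z^3 - 4*z^2 - 36*z + 144)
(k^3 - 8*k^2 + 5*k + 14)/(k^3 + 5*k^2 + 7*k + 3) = (k^2 - 9*k + 14)/(k^2 + 4*k + 3)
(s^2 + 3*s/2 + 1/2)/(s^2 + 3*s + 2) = (s + 1/2)/(s + 2)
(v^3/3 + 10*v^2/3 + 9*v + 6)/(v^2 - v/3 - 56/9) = 3*(v^3 + 10*v^2 + 27*v + 18)/(9*v^2 - 3*v - 56)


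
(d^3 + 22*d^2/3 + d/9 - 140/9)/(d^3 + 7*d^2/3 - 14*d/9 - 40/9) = (d + 7)/(d + 2)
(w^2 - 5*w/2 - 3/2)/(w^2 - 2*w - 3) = (w + 1/2)/(w + 1)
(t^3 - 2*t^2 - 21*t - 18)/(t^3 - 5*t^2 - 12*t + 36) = (t + 1)/(t - 2)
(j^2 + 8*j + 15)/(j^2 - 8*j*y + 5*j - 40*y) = (-j - 3)/(-j + 8*y)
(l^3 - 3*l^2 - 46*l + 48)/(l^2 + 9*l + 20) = (l^3 - 3*l^2 - 46*l + 48)/(l^2 + 9*l + 20)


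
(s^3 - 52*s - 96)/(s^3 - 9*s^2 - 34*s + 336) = (s + 2)/(s - 7)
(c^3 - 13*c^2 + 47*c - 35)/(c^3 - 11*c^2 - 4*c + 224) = (c^2 - 6*c + 5)/(c^2 - 4*c - 32)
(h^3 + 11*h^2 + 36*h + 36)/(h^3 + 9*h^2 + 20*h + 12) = (h + 3)/(h + 1)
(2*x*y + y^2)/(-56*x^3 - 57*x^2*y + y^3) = y*(-2*x - y)/(56*x^3 + 57*x^2*y - y^3)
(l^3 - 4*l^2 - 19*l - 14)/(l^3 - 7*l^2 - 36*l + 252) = (l^2 + 3*l + 2)/(l^2 - 36)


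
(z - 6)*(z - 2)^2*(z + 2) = z^4 - 8*z^3 + 8*z^2 + 32*z - 48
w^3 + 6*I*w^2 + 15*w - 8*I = (w - I)^2*(w + 8*I)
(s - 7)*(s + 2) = s^2 - 5*s - 14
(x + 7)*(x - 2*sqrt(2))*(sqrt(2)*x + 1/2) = sqrt(2)*x^3 - 7*x^2/2 + 7*sqrt(2)*x^2 - 49*x/2 - sqrt(2)*x - 7*sqrt(2)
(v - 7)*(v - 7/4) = v^2 - 35*v/4 + 49/4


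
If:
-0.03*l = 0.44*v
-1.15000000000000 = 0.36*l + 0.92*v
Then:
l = -3.87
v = 0.26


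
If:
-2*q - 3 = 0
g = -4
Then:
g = -4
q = -3/2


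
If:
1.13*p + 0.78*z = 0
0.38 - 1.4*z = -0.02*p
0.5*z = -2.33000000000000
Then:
No Solution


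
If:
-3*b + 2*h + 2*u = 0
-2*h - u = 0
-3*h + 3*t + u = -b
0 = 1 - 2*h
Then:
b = -1/3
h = 1/2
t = 17/18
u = -1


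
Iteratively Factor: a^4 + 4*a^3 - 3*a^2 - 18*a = (a)*(a^3 + 4*a^2 - 3*a - 18) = a*(a + 3)*(a^2 + a - 6) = a*(a + 3)^2*(a - 2)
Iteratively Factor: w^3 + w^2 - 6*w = (w - 2)*(w^2 + 3*w) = w*(w - 2)*(w + 3)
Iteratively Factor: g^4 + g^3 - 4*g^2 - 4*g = (g + 1)*(g^3 - 4*g) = g*(g + 1)*(g^2 - 4) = g*(g - 2)*(g + 1)*(g + 2)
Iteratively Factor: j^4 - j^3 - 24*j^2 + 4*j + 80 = (j + 4)*(j^3 - 5*j^2 - 4*j + 20) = (j + 2)*(j + 4)*(j^2 - 7*j + 10) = (j - 2)*(j + 2)*(j + 4)*(j - 5)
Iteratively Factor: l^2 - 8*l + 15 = (l - 5)*(l - 3)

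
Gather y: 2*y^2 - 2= 2*y^2 - 2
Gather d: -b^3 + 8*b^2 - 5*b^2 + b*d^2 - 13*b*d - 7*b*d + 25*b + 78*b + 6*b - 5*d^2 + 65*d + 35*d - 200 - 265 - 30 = -b^3 + 3*b^2 + 109*b + d^2*(b - 5) + d*(100 - 20*b) - 495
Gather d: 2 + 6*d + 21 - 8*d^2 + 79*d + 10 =-8*d^2 + 85*d + 33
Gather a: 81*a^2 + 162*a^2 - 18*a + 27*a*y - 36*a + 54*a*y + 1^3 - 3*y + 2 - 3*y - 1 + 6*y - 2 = 243*a^2 + a*(81*y - 54)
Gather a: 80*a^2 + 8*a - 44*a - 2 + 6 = 80*a^2 - 36*a + 4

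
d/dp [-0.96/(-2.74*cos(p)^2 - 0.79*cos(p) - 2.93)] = (5.2608*cos(p) + 0.7584)*sin(p)/(2.74*cos(p)^2 + 0.79*cos(p) + 2.93)^2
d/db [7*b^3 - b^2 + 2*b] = 21*b^2 - 2*b + 2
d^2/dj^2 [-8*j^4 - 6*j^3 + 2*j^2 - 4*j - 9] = -96*j^2 - 36*j + 4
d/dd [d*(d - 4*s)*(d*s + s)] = s*(3*d^2 - 8*d*s + 2*d - 4*s)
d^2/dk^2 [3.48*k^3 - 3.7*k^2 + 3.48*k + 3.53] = 20.88*k - 7.4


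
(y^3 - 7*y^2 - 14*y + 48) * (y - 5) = y^4 - 12*y^3 + 21*y^2 + 118*y - 240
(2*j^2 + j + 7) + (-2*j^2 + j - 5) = 2*j + 2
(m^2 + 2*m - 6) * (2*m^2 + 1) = 2*m^4 + 4*m^3 - 11*m^2 + 2*m - 6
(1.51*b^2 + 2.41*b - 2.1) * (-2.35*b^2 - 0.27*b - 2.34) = -3.5485*b^4 - 6.0712*b^3 + 0.750900000000001*b^2 - 5.0724*b + 4.914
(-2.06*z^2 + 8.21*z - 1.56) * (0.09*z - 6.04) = -0.1854*z^3 + 13.1813*z^2 - 49.7288*z + 9.4224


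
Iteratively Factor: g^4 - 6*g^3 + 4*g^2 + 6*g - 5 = (g - 1)*(g^3 - 5*g^2 - g + 5) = (g - 1)^2*(g^2 - 4*g - 5) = (g - 5)*(g - 1)^2*(g + 1)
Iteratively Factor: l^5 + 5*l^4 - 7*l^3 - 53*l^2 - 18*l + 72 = (l + 4)*(l^4 + l^3 - 11*l^2 - 9*l + 18) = (l + 2)*(l + 4)*(l^3 - l^2 - 9*l + 9) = (l - 3)*(l + 2)*(l + 4)*(l^2 + 2*l - 3) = (l - 3)*(l + 2)*(l + 3)*(l + 4)*(l - 1)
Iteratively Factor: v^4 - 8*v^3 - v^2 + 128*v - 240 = (v + 4)*(v^3 - 12*v^2 + 47*v - 60) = (v - 5)*(v + 4)*(v^2 - 7*v + 12) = (v - 5)*(v - 3)*(v + 4)*(v - 4)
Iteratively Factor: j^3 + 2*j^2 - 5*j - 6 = (j + 3)*(j^2 - j - 2) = (j + 1)*(j + 3)*(j - 2)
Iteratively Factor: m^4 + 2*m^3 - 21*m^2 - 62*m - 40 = (m + 1)*(m^3 + m^2 - 22*m - 40) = (m + 1)*(m + 2)*(m^2 - m - 20) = (m - 5)*(m + 1)*(m + 2)*(m + 4)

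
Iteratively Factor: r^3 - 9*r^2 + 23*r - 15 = (r - 1)*(r^2 - 8*r + 15) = (r - 5)*(r - 1)*(r - 3)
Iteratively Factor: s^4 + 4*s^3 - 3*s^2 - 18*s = (s + 3)*(s^3 + s^2 - 6*s) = (s - 2)*(s + 3)*(s^2 + 3*s) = s*(s - 2)*(s + 3)*(s + 3)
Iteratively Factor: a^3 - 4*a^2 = (a - 4)*(a^2) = a*(a - 4)*(a)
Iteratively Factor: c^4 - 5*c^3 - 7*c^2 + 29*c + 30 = (c + 1)*(c^3 - 6*c^2 - c + 30) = (c + 1)*(c + 2)*(c^2 - 8*c + 15) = (c - 3)*(c + 1)*(c + 2)*(c - 5)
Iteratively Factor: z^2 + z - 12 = (z - 3)*(z + 4)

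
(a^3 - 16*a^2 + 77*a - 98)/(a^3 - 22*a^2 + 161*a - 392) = (a - 2)/(a - 8)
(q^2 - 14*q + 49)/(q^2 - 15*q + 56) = (q - 7)/(q - 8)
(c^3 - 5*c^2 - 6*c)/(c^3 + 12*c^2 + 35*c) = (c^2 - 5*c - 6)/(c^2 + 12*c + 35)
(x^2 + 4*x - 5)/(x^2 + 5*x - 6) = (x + 5)/(x + 6)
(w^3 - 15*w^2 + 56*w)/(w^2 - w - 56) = w*(w - 7)/(w + 7)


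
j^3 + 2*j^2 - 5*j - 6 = (j - 2)*(j + 1)*(j + 3)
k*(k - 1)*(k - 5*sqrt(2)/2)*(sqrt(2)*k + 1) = sqrt(2)*k^4 - 4*k^3 - sqrt(2)*k^3 - 5*sqrt(2)*k^2/2 + 4*k^2 + 5*sqrt(2)*k/2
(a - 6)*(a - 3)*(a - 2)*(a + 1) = a^4 - 10*a^3 + 25*a^2 - 36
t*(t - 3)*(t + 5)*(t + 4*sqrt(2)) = t^4 + 2*t^3 + 4*sqrt(2)*t^3 - 15*t^2 + 8*sqrt(2)*t^2 - 60*sqrt(2)*t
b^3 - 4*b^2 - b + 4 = (b - 4)*(b - 1)*(b + 1)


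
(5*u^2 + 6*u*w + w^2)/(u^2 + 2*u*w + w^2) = (5*u + w)/(u + w)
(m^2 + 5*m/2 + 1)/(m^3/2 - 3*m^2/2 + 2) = (2*m^2 + 5*m + 2)/(m^3 - 3*m^2 + 4)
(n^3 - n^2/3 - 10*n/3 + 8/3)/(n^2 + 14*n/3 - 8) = (n^2 + n - 2)/(n + 6)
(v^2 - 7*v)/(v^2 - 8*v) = (v - 7)/(v - 8)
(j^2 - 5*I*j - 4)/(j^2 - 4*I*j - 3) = (j - 4*I)/(j - 3*I)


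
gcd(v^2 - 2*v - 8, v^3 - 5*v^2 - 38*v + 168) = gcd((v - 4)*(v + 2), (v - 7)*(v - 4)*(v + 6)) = v - 4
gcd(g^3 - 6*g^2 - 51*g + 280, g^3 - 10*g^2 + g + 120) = g^2 - 13*g + 40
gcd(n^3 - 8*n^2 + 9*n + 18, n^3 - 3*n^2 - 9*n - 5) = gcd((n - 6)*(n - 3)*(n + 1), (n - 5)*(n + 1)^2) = n + 1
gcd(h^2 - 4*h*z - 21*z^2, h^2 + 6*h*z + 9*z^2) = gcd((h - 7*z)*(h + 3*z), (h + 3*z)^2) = h + 3*z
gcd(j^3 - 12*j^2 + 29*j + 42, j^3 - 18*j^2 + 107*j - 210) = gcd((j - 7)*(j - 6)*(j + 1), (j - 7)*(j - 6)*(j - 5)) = j^2 - 13*j + 42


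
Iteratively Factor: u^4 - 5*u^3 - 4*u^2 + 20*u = (u - 2)*(u^3 - 3*u^2 - 10*u) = (u - 2)*(u + 2)*(u^2 - 5*u) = (u - 5)*(u - 2)*(u + 2)*(u)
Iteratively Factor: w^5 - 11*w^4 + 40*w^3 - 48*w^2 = (w - 3)*(w^4 - 8*w^3 + 16*w^2) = w*(w - 3)*(w^3 - 8*w^2 + 16*w) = w*(w - 4)*(w - 3)*(w^2 - 4*w) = w*(w - 4)^2*(w - 3)*(w)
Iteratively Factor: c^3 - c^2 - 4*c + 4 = (c - 2)*(c^2 + c - 2) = (c - 2)*(c - 1)*(c + 2)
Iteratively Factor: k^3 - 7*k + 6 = (k - 2)*(k^2 + 2*k - 3) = (k - 2)*(k - 1)*(k + 3)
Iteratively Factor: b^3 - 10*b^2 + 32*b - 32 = (b - 4)*(b^2 - 6*b + 8) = (b - 4)^2*(b - 2)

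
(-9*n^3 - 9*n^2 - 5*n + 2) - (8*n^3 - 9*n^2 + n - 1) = -17*n^3 - 6*n + 3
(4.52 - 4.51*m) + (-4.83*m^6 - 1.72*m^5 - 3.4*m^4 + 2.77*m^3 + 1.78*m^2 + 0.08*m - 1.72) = -4.83*m^6 - 1.72*m^5 - 3.4*m^4 + 2.77*m^3 + 1.78*m^2 - 4.43*m + 2.8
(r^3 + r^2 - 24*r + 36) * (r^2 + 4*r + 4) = r^5 + 5*r^4 - 16*r^3 - 56*r^2 + 48*r + 144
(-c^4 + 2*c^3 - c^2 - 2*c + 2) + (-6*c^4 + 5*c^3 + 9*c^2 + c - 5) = -7*c^4 + 7*c^3 + 8*c^2 - c - 3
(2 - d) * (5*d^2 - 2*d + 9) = -5*d^3 + 12*d^2 - 13*d + 18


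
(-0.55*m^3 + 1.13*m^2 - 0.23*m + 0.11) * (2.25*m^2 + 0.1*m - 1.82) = -1.2375*m^5 + 2.4875*m^4 + 0.5965*m^3 - 1.8321*m^2 + 0.4296*m - 0.2002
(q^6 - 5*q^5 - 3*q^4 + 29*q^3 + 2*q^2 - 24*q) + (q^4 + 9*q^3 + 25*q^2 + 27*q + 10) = q^6 - 5*q^5 - 2*q^4 + 38*q^3 + 27*q^2 + 3*q + 10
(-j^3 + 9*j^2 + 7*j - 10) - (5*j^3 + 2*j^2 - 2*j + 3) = -6*j^3 + 7*j^2 + 9*j - 13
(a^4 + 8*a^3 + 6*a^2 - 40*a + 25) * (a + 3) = a^5 + 11*a^4 + 30*a^3 - 22*a^2 - 95*a + 75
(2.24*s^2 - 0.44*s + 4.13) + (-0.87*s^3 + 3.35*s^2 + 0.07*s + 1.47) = -0.87*s^3 + 5.59*s^2 - 0.37*s + 5.6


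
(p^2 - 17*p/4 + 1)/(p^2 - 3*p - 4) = (p - 1/4)/(p + 1)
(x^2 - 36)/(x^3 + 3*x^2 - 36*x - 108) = 1/(x + 3)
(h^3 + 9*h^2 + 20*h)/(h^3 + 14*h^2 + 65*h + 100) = h/(h + 5)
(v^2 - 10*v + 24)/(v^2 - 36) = (v - 4)/(v + 6)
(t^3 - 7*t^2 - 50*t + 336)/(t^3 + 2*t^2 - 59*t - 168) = (t - 6)/(t + 3)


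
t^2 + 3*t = t*(t + 3)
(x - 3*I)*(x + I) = x^2 - 2*I*x + 3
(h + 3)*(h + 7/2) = h^2 + 13*h/2 + 21/2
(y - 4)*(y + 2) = y^2 - 2*y - 8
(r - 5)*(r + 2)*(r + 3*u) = r^3 + 3*r^2*u - 3*r^2 - 9*r*u - 10*r - 30*u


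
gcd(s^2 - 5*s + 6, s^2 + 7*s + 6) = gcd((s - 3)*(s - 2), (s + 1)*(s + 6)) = 1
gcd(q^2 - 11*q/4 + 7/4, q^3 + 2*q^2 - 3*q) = q - 1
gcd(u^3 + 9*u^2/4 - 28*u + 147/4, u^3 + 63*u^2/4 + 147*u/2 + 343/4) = u + 7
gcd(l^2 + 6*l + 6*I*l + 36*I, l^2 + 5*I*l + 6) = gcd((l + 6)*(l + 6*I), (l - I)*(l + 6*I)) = l + 6*I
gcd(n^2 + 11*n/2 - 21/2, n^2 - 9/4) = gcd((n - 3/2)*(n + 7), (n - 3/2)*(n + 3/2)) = n - 3/2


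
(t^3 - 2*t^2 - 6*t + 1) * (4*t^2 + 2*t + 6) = 4*t^5 - 6*t^4 - 22*t^3 - 20*t^2 - 34*t + 6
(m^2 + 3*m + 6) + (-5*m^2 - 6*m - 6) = -4*m^2 - 3*m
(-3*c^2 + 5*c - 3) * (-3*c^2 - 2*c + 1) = 9*c^4 - 9*c^3 - 4*c^2 + 11*c - 3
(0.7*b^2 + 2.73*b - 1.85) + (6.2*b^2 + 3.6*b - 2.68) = 6.9*b^2 + 6.33*b - 4.53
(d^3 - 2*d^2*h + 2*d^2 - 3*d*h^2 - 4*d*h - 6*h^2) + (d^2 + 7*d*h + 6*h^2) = d^3 - 2*d^2*h + 3*d^2 - 3*d*h^2 + 3*d*h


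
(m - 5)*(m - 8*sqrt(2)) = m^2 - 8*sqrt(2)*m - 5*m + 40*sqrt(2)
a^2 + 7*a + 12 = (a + 3)*(a + 4)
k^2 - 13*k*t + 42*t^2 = (k - 7*t)*(k - 6*t)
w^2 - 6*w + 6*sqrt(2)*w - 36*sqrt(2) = (w - 6)*(w + 6*sqrt(2))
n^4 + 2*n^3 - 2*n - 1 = (n - 1)*(n + 1)^3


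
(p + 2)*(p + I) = p^2 + 2*p + I*p + 2*I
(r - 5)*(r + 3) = r^2 - 2*r - 15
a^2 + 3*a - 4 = (a - 1)*(a + 4)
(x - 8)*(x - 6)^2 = x^3 - 20*x^2 + 132*x - 288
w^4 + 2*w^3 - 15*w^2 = w^2*(w - 3)*(w + 5)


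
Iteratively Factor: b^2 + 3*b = (b)*(b + 3)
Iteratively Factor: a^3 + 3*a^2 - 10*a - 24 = (a + 4)*(a^2 - a - 6) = (a + 2)*(a + 4)*(a - 3)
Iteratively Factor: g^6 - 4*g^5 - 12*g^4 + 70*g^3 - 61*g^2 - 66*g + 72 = (g - 3)*(g^5 - g^4 - 15*g^3 + 25*g^2 + 14*g - 24) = (g - 3)^2*(g^4 + 2*g^3 - 9*g^2 - 2*g + 8) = (g - 3)^2*(g - 1)*(g^3 + 3*g^2 - 6*g - 8) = (g - 3)^2*(g - 2)*(g - 1)*(g^2 + 5*g + 4) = (g - 3)^2*(g - 2)*(g - 1)*(g + 4)*(g + 1)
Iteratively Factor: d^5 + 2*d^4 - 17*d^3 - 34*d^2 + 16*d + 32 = (d - 1)*(d^4 + 3*d^3 - 14*d^2 - 48*d - 32) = (d - 1)*(d + 1)*(d^3 + 2*d^2 - 16*d - 32) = (d - 4)*(d - 1)*(d + 1)*(d^2 + 6*d + 8) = (d - 4)*(d - 1)*(d + 1)*(d + 2)*(d + 4)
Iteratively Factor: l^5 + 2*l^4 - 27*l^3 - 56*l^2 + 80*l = (l + 4)*(l^4 - 2*l^3 - 19*l^2 + 20*l) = l*(l + 4)*(l^3 - 2*l^2 - 19*l + 20) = l*(l - 1)*(l + 4)*(l^2 - l - 20) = l*(l - 1)*(l + 4)^2*(l - 5)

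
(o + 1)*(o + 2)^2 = o^3 + 5*o^2 + 8*o + 4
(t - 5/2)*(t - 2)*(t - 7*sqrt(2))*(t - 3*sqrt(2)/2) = t^4 - 17*sqrt(2)*t^3/2 - 9*t^3/2 + 26*t^2 + 153*sqrt(2)*t^2/4 - 189*t/2 - 85*sqrt(2)*t/2 + 105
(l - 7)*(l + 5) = l^2 - 2*l - 35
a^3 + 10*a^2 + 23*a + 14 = (a + 1)*(a + 2)*(a + 7)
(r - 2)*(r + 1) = r^2 - r - 2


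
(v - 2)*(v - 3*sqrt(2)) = v^2 - 3*sqrt(2)*v - 2*v + 6*sqrt(2)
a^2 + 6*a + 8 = (a + 2)*(a + 4)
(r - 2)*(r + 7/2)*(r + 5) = r^3 + 13*r^2/2 + r/2 - 35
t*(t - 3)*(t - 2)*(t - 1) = t^4 - 6*t^3 + 11*t^2 - 6*t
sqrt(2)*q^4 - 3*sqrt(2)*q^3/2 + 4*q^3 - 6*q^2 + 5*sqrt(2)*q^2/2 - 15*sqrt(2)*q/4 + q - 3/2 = (q - 3/2)*(q + sqrt(2)/2)*(q + sqrt(2))*(sqrt(2)*q + 1)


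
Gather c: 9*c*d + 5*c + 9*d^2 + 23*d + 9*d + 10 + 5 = c*(9*d + 5) + 9*d^2 + 32*d + 15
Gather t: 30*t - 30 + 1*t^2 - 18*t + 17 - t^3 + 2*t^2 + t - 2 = -t^3 + 3*t^2 + 13*t - 15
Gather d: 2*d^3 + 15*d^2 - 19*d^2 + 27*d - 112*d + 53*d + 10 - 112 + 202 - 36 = 2*d^3 - 4*d^2 - 32*d + 64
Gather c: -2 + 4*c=4*c - 2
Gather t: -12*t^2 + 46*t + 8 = -12*t^2 + 46*t + 8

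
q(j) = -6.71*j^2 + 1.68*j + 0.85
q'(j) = 1.68 - 13.42*j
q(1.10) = -5.42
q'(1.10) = -13.08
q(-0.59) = -2.48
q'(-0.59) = 9.60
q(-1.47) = -16.12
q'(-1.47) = 21.41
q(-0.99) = -7.39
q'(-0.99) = 14.97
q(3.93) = -96.18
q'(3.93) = -51.06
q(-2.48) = -44.59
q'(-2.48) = 34.96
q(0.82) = -2.28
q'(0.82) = -9.32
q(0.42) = 0.37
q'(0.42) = -3.96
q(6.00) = -230.63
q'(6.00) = -78.84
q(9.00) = -527.54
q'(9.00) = -119.10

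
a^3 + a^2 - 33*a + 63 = (a - 3)^2*(a + 7)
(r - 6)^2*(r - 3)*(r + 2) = r^4 - 13*r^3 + 42*r^2 + 36*r - 216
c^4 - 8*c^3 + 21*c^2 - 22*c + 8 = (c - 4)*(c - 2)*(c - 1)^2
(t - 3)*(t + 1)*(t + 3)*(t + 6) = t^4 + 7*t^3 - 3*t^2 - 63*t - 54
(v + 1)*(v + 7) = v^2 + 8*v + 7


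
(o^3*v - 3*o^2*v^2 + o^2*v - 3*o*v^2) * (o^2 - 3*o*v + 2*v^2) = o^5*v - 6*o^4*v^2 + o^4*v + 11*o^3*v^3 - 6*o^3*v^2 - 6*o^2*v^4 + 11*o^2*v^3 - 6*o*v^4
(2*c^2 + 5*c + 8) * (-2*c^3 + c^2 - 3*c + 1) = -4*c^5 - 8*c^4 - 17*c^3 - 5*c^2 - 19*c + 8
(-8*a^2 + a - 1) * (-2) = 16*a^2 - 2*a + 2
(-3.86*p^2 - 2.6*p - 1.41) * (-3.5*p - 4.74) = 13.51*p^3 + 27.3964*p^2 + 17.259*p + 6.6834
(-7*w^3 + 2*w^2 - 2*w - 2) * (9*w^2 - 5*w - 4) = -63*w^5 + 53*w^4 - 16*w^2 + 18*w + 8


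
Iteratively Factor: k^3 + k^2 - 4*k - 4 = (k + 1)*(k^2 - 4) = (k - 2)*(k + 1)*(k + 2)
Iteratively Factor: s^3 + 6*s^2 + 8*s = (s + 4)*(s^2 + 2*s) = (s + 2)*(s + 4)*(s)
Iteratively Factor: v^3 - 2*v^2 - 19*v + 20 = (v + 4)*(v^2 - 6*v + 5) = (v - 1)*(v + 4)*(v - 5)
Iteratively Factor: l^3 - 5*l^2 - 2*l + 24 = (l - 4)*(l^2 - l - 6) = (l - 4)*(l + 2)*(l - 3)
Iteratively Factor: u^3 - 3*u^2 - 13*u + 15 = (u - 1)*(u^2 - 2*u - 15) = (u - 5)*(u - 1)*(u + 3)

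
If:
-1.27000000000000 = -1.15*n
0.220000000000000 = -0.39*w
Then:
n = 1.10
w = -0.56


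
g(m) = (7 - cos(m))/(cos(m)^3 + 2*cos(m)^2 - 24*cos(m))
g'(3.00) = -0.04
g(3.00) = 0.32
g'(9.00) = -0.14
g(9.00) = 0.35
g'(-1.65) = 46.43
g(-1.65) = 3.70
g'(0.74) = -0.35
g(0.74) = -0.39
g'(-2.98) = 0.05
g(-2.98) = 0.32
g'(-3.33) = -0.05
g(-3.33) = 0.33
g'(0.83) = -0.46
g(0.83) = -0.42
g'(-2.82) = 0.10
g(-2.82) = 0.34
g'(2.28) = -0.51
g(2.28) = 0.47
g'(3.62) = 0.17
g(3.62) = 0.36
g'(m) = (7 - cos(m))*(3*sin(m)*cos(m)^2 + 4*sin(m)*cos(m) - 24*sin(m))/(cos(m)^3 + 2*cos(m)^2 - 24*cos(m))^2 + sin(m)/(cos(m)^3 + 2*cos(m)^2 - 24*cos(m))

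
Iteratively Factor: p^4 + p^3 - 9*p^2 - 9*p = (p + 1)*(p^3 - 9*p) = (p - 3)*(p + 1)*(p^2 + 3*p) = (p - 3)*(p + 1)*(p + 3)*(p)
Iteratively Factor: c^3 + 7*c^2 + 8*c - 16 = (c + 4)*(c^2 + 3*c - 4) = (c + 4)^2*(c - 1)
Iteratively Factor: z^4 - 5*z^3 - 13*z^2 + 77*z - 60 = (z - 5)*(z^3 - 13*z + 12) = (z - 5)*(z - 1)*(z^2 + z - 12) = (z - 5)*(z - 1)*(z + 4)*(z - 3)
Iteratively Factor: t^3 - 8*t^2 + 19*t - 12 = (t - 3)*(t^2 - 5*t + 4) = (t - 3)*(t - 1)*(t - 4)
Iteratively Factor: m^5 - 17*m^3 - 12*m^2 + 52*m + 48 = (m + 1)*(m^4 - m^3 - 16*m^2 + 4*m + 48) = (m - 4)*(m + 1)*(m^3 + 3*m^2 - 4*m - 12) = (m - 4)*(m + 1)*(m + 2)*(m^2 + m - 6) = (m - 4)*(m + 1)*(m + 2)*(m + 3)*(m - 2)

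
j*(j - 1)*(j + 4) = j^3 + 3*j^2 - 4*j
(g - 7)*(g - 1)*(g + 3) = g^3 - 5*g^2 - 17*g + 21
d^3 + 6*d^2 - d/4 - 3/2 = (d - 1/2)*(d + 1/2)*(d + 6)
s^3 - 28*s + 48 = (s - 4)*(s - 2)*(s + 6)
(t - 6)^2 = t^2 - 12*t + 36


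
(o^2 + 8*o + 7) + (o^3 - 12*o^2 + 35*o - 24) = o^3 - 11*o^2 + 43*o - 17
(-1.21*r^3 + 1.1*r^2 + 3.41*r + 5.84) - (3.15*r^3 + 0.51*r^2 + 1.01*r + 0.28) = -4.36*r^3 + 0.59*r^2 + 2.4*r + 5.56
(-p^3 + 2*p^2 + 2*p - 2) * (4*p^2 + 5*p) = -4*p^5 + 3*p^4 + 18*p^3 + 2*p^2 - 10*p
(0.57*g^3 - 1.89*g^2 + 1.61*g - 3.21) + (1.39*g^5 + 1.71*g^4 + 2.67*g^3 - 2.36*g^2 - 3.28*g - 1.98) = 1.39*g^5 + 1.71*g^4 + 3.24*g^3 - 4.25*g^2 - 1.67*g - 5.19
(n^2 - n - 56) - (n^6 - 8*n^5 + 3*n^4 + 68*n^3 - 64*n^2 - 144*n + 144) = -n^6 + 8*n^5 - 3*n^4 - 68*n^3 + 65*n^2 + 143*n - 200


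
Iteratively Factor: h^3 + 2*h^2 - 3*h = (h)*(h^2 + 2*h - 3) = h*(h + 3)*(h - 1)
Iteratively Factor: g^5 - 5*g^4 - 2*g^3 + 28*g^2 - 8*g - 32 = (g - 4)*(g^4 - g^3 - 6*g^2 + 4*g + 8) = (g - 4)*(g - 2)*(g^3 + g^2 - 4*g - 4) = (g - 4)*(g - 2)*(g + 2)*(g^2 - g - 2) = (g - 4)*(g - 2)^2*(g + 2)*(g + 1)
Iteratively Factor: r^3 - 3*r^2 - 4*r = (r)*(r^2 - 3*r - 4) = r*(r - 4)*(r + 1)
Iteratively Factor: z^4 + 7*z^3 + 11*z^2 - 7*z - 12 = (z - 1)*(z^3 + 8*z^2 + 19*z + 12) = (z - 1)*(z + 3)*(z^2 + 5*z + 4) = (z - 1)*(z + 1)*(z + 3)*(z + 4)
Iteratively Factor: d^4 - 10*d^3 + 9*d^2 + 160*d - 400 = (d - 5)*(d^3 - 5*d^2 - 16*d + 80) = (d - 5)*(d - 4)*(d^2 - d - 20) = (d - 5)^2*(d - 4)*(d + 4)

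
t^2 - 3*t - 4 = (t - 4)*(t + 1)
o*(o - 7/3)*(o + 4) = o^3 + 5*o^2/3 - 28*o/3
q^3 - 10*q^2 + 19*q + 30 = (q - 6)*(q - 5)*(q + 1)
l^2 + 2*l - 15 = (l - 3)*(l + 5)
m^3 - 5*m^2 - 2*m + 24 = (m - 4)*(m - 3)*(m + 2)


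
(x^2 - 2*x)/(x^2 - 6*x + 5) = x*(x - 2)/(x^2 - 6*x + 5)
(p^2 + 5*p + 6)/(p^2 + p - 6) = (p + 2)/(p - 2)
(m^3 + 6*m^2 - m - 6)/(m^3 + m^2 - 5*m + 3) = (m^2 + 7*m + 6)/(m^2 + 2*m - 3)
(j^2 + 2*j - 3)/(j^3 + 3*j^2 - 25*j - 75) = (j - 1)/(j^2 - 25)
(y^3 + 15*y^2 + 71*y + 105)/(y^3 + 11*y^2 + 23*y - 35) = (y + 3)/(y - 1)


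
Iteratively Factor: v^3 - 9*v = (v)*(v^2 - 9) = v*(v + 3)*(v - 3)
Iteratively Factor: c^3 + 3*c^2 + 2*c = (c + 1)*(c^2 + 2*c) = c*(c + 1)*(c + 2)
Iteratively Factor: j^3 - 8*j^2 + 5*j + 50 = (j - 5)*(j^2 - 3*j - 10) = (j - 5)*(j + 2)*(j - 5)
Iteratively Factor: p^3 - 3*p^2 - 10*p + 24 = (p - 4)*(p^2 + p - 6) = (p - 4)*(p + 3)*(p - 2)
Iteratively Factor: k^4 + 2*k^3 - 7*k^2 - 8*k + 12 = (k + 2)*(k^3 - 7*k + 6) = (k - 2)*(k + 2)*(k^2 + 2*k - 3) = (k - 2)*(k - 1)*(k + 2)*(k + 3)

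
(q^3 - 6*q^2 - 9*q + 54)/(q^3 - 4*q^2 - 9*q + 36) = (q - 6)/(q - 4)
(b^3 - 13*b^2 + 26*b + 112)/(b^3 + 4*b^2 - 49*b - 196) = (b^2 - 6*b - 16)/(b^2 + 11*b + 28)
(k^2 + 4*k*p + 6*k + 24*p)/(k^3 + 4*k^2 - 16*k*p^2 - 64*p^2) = (-k - 6)/(-k^2 + 4*k*p - 4*k + 16*p)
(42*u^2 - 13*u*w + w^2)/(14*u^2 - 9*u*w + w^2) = (6*u - w)/(2*u - w)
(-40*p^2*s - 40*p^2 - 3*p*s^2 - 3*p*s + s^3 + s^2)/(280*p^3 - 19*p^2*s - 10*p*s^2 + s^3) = (-s - 1)/(7*p - s)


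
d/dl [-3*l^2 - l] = -6*l - 1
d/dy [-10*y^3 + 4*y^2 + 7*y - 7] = -30*y^2 + 8*y + 7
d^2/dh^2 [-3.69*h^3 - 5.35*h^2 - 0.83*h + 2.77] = -22.14*h - 10.7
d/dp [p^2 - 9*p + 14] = 2*p - 9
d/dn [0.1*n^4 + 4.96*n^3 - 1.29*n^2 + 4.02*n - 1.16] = 0.4*n^3 + 14.88*n^2 - 2.58*n + 4.02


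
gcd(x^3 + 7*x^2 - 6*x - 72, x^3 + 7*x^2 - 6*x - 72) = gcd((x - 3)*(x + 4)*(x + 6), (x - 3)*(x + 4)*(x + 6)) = x^3 + 7*x^2 - 6*x - 72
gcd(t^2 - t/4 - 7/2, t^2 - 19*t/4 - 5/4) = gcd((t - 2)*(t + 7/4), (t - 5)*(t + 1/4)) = 1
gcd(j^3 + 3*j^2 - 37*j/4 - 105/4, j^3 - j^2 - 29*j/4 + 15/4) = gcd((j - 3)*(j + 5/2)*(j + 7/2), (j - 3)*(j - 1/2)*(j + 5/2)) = j^2 - j/2 - 15/2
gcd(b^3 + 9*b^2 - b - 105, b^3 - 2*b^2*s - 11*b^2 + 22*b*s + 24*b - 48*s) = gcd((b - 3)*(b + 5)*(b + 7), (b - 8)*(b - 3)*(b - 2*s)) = b - 3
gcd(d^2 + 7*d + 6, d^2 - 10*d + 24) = 1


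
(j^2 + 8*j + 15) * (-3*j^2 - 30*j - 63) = -3*j^4 - 54*j^3 - 348*j^2 - 954*j - 945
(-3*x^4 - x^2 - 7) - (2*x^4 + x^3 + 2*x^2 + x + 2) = -5*x^4 - x^3 - 3*x^2 - x - 9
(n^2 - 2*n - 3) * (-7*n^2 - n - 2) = -7*n^4 + 13*n^3 + 21*n^2 + 7*n + 6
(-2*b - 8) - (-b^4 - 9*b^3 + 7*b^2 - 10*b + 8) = b^4 + 9*b^3 - 7*b^2 + 8*b - 16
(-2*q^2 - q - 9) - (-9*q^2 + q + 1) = 7*q^2 - 2*q - 10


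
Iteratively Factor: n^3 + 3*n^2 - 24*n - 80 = (n + 4)*(n^2 - n - 20) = (n - 5)*(n + 4)*(n + 4)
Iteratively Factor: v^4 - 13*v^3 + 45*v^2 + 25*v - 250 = (v - 5)*(v^3 - 8*v^2 + 5*v + 50) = (v - 5)*(v + 2)*(v^2 - 10*v + 25) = (v - 5)^2*(v + 2)*(v - 5)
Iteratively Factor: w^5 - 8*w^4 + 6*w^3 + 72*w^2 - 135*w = (w + 3)*(w^4 - 11*w^3 + 39*w^2 - 45*w) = (w - 3)*(w + 3)*(w^3 - 8*w^2 + 15*w) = w*(w - 3)*(w + 3)*(w^2 - 8*w + 15) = w*(w - 5)*(w - 3)*(w + 3)*(w - 3)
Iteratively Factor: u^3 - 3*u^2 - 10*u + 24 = (u + 3)*(u^2 - 6*u + 8) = (u - 4)*(u + 3)*(u - 2)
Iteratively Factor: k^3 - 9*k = (k - 3)*(k^2 + 3*k) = (k - 3)*(k + 3)*(k)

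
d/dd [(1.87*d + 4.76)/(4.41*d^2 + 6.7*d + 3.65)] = (8.2467*d^2 + 12.529*d - (1.87*d + 4.76)*(8.82*d + 6.7) + 6.8255)/(4.41*d^2 + 6.7*d + 3.65)^2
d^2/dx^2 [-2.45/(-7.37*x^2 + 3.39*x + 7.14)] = (266.15281*x^2 - 122.42307*x - 2.45*(14.74*x - 3.39)*(29.48*x - 6.78) - 257.84682)/(-7.37*x^2 + 3.39*x + 7.14)^3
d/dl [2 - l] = -1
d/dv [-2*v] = -2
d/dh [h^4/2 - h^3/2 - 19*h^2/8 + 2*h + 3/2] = 2*h^3 - 3*h^2/2 - 19*h/4 + 2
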